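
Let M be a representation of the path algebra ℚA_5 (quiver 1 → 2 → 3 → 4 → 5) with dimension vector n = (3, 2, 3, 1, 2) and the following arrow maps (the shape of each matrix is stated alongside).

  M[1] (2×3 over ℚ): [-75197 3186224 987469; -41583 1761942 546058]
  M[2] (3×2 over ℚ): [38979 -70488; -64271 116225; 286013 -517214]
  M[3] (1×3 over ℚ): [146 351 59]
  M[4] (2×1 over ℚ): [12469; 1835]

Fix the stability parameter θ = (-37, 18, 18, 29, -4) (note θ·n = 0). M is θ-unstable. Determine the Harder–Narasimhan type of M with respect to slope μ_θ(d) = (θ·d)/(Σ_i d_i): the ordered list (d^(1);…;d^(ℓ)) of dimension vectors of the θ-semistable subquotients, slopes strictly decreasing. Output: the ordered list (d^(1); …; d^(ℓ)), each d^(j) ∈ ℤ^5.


Via rank(M_{q-1}∘⋯∘M_p): M ≅ I[1,1], I[1,3], I[1,5], I[3,3], I[5,5].
μ_θ-semistable layers: μ^(1)=18; μ^(2)=61/4; μ^(3)=-4; μ^(4)=-37

((0, 1, 2, 0, 0); (0, 1, 1, 1, 1); (0, 0, 0, 0, 1); (3, 0, 0, 0, 0))


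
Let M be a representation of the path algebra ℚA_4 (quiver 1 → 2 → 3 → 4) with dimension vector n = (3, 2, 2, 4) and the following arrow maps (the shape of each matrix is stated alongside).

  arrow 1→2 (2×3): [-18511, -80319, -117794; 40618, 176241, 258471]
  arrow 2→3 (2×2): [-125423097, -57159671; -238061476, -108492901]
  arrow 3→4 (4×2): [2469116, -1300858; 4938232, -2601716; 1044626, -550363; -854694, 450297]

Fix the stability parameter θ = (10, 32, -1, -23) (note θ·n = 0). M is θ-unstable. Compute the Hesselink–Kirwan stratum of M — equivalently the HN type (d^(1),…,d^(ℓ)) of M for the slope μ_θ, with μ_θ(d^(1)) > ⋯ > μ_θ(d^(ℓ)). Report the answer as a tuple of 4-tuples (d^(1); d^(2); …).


Interval decomposition of M: I[1,1], I[1,3], I[1,4], I[4,4]^3.
HN type (ℓ=4): μ^(1)=31/2; μ^(2)=10; μ^(3)=9/2; μ^(4)=-23

((0, 1, 1, 0); (2, 0, 0, 0); (1, 1, 1, 1); (0, 0, 0, 3))


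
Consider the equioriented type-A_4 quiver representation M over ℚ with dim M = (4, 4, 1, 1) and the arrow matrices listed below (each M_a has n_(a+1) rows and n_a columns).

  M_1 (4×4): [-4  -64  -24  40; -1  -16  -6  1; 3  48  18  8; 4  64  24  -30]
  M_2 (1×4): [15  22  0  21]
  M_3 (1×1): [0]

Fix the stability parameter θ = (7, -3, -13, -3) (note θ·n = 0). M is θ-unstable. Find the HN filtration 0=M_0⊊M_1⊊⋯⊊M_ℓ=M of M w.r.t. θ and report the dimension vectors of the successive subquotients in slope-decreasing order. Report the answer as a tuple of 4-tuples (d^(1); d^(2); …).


Barcode: M ≅ I[1,1]^2, I[1,2], I[1,3], I[2,2]^2, I[4,4]. HN layers by μ_θ (3 steps, strictly decreasing):
  μ^(1)=7; μ^(2)=2; μ^(3)=-3

((2, 0, 0, 0); (1, 1, 0, 0); (1, 3, 1, 1))


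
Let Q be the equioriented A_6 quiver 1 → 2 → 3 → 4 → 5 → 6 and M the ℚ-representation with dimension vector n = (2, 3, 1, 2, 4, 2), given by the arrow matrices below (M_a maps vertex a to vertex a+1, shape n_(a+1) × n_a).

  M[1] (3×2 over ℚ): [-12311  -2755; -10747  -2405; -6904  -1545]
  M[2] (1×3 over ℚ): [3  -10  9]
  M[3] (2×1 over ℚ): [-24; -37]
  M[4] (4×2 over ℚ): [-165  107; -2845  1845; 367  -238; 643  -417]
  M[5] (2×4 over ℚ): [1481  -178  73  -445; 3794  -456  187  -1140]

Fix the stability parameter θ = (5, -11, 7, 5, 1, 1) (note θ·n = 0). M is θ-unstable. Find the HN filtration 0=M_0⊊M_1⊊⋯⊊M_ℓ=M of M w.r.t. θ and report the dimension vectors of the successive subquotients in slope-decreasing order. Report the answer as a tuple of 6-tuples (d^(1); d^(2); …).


Via rank(M_{q-1}∘⋯∘M_p): M ≅ I[1,2], I[1,5], I[2,2], I[4,6], I[5,5], I[5,6].
μ_θ-semistable layers: μ^(1)=13/3; μ^(2)=7/3; μ^(3)=1; μ^(4)=-3; μ^(5)=-11

((0, 0, 1, 1, 1, 0); (0, 0, 0, 1, 1, 1); (0, 0, 0, 0, 2, 1); (2, 2, 0, 0, 0, 0); (0, 1, 0, 0, 0, 0))


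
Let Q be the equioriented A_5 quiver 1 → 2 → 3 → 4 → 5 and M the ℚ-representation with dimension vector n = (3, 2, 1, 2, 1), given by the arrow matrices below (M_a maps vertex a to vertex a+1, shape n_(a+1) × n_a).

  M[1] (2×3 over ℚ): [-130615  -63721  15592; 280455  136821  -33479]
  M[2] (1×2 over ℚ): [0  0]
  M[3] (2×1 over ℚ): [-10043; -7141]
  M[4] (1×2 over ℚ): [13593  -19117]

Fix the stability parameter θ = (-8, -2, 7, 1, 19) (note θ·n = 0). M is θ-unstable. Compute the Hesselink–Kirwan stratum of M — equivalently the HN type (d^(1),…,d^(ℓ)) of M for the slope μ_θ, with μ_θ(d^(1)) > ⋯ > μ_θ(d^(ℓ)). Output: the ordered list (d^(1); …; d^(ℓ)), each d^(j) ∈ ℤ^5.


Via rank(M_{q-1}∘⋯∘M_p): M ≅ I[1,1], I[1,2]^2, I[3,5], I[4,4].
μ_θ-semistable layers: μ^(1)=19; μ^(2)=4; μ^(3)=1; μ^(4)=-2; μ^(5)=-8

((0, 0, 0, 0, 1); (0, 0, 1, 1, 0); (0, 0, 0, 1, 0); (0, 2, 0, 0, 0); (3, 0, 0, 0, 0))


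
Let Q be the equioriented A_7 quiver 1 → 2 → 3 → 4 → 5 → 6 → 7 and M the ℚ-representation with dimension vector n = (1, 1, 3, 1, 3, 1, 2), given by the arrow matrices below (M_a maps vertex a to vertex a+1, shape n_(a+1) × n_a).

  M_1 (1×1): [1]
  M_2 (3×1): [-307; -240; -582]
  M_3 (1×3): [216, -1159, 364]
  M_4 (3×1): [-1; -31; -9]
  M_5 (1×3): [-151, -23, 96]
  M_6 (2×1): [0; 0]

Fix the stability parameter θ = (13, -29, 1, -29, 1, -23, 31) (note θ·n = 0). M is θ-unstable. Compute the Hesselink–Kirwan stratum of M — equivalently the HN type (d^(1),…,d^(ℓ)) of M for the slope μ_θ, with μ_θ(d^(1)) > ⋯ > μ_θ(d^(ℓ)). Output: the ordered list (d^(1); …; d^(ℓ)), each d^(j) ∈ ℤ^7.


Interval decomposition of M: I[1,3], I[3,3], I[3,5], I[5,5], I[5,6], I[7,7]^2.
HN type (ℓ=5): μ^(1)=31; μ^(2)=1; μ^(3)=-8; μ^(4)=-11; μ^(5)=-14

((0, 0, 0, 0, 0, 0, 2); (0, 0, 2, 0, 2, 0, 0); (1, 1, 0, 0, 0, 0, 0); (0, 0, 0, 0, 1, 1, 0); (0, 0, 1, 1, 0, 0, 0))


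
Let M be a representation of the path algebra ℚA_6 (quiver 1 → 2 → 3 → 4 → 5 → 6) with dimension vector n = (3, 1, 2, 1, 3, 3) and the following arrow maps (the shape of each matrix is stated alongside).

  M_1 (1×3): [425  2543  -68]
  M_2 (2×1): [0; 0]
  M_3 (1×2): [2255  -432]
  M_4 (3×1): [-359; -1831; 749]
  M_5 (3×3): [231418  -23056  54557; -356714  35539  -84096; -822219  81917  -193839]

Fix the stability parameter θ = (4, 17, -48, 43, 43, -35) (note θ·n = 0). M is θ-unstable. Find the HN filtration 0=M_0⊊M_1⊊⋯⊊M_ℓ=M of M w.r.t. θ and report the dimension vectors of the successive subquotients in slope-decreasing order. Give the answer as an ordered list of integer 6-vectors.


Interval decomposition of M: I[1,1]^2, I[1,2], I[3,3], I[3,6], I[5,6]^2.
HN type (ℓ=3): μ^(1)=17; μ^(2)=4; μ^(3)=-48

((0, 1, 0, 1, 1, 1); (3, 0, 0, 0, 2, 2); (0, 0, 2, 0, 0, 0))


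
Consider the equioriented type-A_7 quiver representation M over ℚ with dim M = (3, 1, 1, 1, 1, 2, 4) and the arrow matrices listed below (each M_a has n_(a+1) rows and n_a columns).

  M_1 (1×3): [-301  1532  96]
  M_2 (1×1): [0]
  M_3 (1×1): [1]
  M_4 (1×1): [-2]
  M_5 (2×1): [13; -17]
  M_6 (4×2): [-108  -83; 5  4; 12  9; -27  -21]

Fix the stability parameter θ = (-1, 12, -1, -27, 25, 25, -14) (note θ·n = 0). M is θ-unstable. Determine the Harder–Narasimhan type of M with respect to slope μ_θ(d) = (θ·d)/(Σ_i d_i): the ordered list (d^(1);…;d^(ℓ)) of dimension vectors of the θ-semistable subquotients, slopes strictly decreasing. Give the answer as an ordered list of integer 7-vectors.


Barcode: M ≅ I[1,1]^2, I[1,2], I[3,7], I[6,7], I[7,7]^2. HN layers by μ_θ (4 steps, strictly decreasing):
  μ^(1)=12; μ^(2)=11/2; μ^(3)=-1; μ^(4)=-14

((0, 1, 0, 0, 1, 1, 1); (0, 0, 0, 0, 0, 1, 1); (3, 0, 0, 0, 0, 0, 0); (0, 0, 1, 1, 0, 0, 2))


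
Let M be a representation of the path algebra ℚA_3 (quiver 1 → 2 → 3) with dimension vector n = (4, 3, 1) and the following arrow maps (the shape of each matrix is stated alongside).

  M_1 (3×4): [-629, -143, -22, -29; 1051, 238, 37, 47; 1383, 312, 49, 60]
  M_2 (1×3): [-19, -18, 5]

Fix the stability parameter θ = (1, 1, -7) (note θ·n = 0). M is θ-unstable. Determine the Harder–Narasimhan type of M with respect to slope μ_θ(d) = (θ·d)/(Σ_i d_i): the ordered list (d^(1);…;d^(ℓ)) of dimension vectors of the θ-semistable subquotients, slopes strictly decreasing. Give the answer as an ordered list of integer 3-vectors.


Barcode: M ≅ I[1,1], I[1,2]^2, I[1,3]. HN layers by μ_θ (2 steps, strictly decreasing):
  μ^(1)=1; μ^(2)=-5/3

((3, 2, 0); (1, 1, 1))


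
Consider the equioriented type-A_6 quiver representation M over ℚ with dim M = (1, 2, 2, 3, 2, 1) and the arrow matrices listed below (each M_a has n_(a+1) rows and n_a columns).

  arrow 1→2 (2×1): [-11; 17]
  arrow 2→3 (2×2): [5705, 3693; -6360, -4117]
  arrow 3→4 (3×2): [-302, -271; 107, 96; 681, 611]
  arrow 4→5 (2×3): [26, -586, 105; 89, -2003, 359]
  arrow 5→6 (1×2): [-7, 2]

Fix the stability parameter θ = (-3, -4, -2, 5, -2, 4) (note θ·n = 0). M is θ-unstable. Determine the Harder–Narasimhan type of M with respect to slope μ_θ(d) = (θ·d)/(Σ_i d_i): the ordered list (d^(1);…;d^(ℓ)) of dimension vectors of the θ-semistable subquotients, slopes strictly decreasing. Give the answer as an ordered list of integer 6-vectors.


Via rank(M_{q-1}∘⋯∘M_p): M ≅ I[1,6], I[2,5], I[4,4].
μ_θ-semistable layers: μ^(1)=5; μ^(2)=4; μ^(3)=3/2; μ^(4)=-2; μ^(5)=-7/2; μ^(6)=-4

((0, 0, 0, 1, 0, 0); (0, 0, 0, 0, 0, 1); (0, 0, 0, 2, 2, 0); (0, 0, 2, 0, 0, 0); (1, 1, 0, 0, 0, 0); (0, 1, 0, 0, 0, 0))


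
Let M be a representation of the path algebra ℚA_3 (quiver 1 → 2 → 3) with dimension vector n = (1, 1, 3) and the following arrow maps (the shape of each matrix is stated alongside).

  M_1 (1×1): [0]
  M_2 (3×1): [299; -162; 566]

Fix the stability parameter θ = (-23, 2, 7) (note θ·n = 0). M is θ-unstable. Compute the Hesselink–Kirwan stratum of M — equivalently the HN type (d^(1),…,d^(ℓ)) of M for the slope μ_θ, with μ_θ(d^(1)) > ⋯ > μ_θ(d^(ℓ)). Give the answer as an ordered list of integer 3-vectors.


Via rank(M_{q-1}∘⋯∘M_p): M ≅ I[1,1], I[2,3], I[3,3]^2.
μ_θ-semistable layers: μ^(1)=7; μ^(2)=2; μ^(3)=-23

((0, 0, 3); (0, 1, 0); (1, 0, 0))


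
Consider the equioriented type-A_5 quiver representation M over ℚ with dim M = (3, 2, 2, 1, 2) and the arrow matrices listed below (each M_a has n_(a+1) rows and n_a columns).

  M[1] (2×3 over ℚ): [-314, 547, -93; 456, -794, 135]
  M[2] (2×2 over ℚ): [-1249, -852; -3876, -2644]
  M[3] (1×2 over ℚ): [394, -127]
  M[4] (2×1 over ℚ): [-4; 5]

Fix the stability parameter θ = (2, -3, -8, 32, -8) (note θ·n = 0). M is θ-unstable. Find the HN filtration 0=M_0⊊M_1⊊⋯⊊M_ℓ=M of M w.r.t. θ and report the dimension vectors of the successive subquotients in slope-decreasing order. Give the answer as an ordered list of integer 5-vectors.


Interval decomposition of M: I[1,1], I[1,3], I[1,5], I[5,5].
HN type (ℓ=4): μ^(1)=12; μ^(2)=2; μ^(3)=-3; μ^(4)=-8

((0, 0, 0, 1, 1); (1, 0, 0, 0, 0); (2, 2, 2, 0, 0); (0, 0, 0, 0, 1))


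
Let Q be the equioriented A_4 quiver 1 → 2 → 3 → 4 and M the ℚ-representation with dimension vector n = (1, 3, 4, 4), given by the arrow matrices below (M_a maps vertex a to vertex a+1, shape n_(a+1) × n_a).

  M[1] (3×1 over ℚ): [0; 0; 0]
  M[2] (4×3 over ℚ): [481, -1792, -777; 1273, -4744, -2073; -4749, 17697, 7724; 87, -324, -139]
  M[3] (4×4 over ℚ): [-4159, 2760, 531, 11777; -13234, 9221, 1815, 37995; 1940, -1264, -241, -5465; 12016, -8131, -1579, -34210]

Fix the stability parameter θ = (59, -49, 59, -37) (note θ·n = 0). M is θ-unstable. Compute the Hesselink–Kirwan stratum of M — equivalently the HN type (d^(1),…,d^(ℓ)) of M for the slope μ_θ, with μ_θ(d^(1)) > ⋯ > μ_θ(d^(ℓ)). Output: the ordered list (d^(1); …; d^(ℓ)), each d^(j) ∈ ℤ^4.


Via rank(M_{q-1}∘⋯∘M_p): M ≅ I[1,1], I[2,2], I[2,4]^2, I[3,4]^2.
μ_θ-semistable layers: μ^(1)=59; μ^(2)=11; μ^(3)=-49

((1, 0, 0, 0); (0, 0, 4, 4); (0, 3, 0, 0))


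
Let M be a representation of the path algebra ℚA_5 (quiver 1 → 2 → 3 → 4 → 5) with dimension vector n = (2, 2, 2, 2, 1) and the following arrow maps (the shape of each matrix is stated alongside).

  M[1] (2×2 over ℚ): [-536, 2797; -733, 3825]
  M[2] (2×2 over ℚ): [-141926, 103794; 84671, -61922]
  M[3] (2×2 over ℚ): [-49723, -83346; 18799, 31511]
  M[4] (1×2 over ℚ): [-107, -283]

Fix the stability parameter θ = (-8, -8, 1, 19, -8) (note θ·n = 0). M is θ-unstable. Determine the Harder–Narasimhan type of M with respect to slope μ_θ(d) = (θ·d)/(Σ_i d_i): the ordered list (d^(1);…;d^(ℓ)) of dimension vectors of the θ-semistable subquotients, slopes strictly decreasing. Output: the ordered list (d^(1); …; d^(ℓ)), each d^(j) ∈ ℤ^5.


Interval decomposition of M: I[1,4], I[1,5].
HN type (ℓ=4): μ^(1)=19; μ^(2)=11/2; μ^(3)=1; μ^(4)=-8

((0, 0, 0, 1, 0); (0, 0, 0, 1, 1); (0, 0, 2, 0, 0); (2, 2, 0, 0, 0))


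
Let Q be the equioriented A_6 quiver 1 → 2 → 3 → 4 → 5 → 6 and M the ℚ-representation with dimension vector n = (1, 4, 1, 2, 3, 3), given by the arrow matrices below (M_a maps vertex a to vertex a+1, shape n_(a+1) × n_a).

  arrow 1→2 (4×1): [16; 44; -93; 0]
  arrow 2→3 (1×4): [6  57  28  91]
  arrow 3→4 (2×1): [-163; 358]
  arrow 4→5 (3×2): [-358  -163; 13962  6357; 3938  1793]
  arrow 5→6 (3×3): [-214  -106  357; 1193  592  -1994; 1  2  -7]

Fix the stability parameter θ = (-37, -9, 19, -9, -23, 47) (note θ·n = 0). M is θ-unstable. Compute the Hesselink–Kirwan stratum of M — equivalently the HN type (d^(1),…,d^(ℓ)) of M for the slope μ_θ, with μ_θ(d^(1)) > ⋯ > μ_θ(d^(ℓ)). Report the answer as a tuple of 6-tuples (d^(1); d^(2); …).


Barcode: M ≅ I[1,2], I[2,2]^2, I[2,4], I[4,6], I[5,5], I[5,6], I[6,6]. HN layers by μ_θ (6 steps, strictly decreasing):
  μ^(1)=47; μ^(2)=5; μ^(3)=-9; μ^(4)=-16; μ^(5)=-23; μ^(6)=-37

((0, 0, 0, 0, 0, 3); (0, 0, 1, 1, 0, 0); (0, 4, 0, 0, 0, 0); (0, 0, 0, 1, 1, 0); (0, 0, 0, 0, 2, 0); (1, 0, 0, 0, 0, 0))


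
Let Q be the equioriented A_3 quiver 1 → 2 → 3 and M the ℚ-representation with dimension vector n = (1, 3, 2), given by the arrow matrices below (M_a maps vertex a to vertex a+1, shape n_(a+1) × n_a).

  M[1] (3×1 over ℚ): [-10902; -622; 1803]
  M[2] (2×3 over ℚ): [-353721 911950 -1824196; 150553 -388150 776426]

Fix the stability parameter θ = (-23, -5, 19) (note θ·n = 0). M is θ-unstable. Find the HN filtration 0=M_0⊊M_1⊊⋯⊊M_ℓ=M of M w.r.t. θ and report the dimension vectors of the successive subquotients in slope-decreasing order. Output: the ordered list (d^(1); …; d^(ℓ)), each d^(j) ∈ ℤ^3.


Via rank(M_{q-1}∘⋯∘M_p): M ≅ I[1,3], I[2,2], I[2,3].
μ_θ-semistable layers: μ^(1)=19; μ^(2)=-5; μ^(3)=-23

((0, 0, 2); (0, 3, 0); (1, 0, 0))


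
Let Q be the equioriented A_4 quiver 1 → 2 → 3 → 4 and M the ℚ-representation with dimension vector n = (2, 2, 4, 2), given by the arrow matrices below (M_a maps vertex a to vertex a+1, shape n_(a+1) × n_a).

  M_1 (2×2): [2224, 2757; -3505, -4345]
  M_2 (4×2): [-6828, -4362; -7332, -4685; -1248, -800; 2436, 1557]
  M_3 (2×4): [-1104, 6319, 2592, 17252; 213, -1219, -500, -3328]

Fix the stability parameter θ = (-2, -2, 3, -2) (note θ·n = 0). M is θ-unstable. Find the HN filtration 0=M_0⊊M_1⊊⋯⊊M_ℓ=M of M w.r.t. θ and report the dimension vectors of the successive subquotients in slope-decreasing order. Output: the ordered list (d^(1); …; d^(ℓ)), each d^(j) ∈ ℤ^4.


Barcode: M ≅ I[1,4]^2, I[3,3]^2. HN layers by μ_θ (3 steps, strictly decreasing):
  μ^(1)=3; μ^(2)=1/2; μ^(3)=-2

((0, 0, 2, 0); (0, 0, 2, 2); (2, 2, 0, 0))


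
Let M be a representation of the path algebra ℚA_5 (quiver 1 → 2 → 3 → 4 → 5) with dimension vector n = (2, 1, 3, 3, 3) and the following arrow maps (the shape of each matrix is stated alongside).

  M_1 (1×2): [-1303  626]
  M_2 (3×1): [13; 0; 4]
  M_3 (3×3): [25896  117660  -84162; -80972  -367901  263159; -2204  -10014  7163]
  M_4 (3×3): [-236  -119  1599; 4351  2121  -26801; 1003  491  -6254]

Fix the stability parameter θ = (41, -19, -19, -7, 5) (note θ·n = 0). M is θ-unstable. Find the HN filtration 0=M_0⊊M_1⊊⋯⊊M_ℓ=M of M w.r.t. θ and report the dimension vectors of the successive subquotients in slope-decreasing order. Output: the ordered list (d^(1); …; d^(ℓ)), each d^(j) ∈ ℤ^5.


Interval decomposition of M: I[1,1], I[1,3], I[3,5]^2, I[4,5].
HN type (ℓ=5): μ^(1)=41; μ^(2)=5; μ^(3)=1; μ^(4)=-7; μ^(5)=-19

((1, 0, 0, 0, 0); (0, 0, 0, 0, 3); (1, 1, 1, 0, 0); (0, 0, 0, 3, 0); (0, 0, 2, 0, 0))


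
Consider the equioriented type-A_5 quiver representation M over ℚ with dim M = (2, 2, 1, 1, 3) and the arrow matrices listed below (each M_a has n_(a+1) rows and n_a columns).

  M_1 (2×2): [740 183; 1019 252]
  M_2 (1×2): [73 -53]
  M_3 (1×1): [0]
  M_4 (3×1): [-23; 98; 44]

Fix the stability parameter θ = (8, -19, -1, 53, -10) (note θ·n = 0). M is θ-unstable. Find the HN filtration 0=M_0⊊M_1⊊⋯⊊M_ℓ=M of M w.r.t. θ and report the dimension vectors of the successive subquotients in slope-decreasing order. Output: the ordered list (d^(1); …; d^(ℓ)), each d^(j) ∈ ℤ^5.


Barcode: M ≅ I[1,2], I[1,3], I[4,5], I[5,5]^2. HN layers by μ_θ (4 steps, strictly decreasing):
  μ^(1)=43/2; μ^(2)=-1; μ^(3)=-11/2; μ^(4)=-10

((0, 0, 0, 1, 1); (0, 0, 1, 0, 0); (2, 2, 0, 0, 0); (0, 0, 0, 0, 2))


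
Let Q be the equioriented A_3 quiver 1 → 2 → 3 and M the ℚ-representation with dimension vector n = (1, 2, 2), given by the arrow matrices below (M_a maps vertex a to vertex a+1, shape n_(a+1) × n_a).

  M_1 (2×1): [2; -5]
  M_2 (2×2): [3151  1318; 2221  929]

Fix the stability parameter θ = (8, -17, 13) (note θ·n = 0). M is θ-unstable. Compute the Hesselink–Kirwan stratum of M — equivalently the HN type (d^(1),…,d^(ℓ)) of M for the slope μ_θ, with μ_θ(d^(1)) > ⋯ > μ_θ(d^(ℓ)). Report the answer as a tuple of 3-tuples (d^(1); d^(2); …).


Interval decomposition of M: I[1,3], I[2,3].
HN type (ℓ=3): μ^(1)=13; μ^(2)=-9/2; μ^(3)=-17

((0, 0, 2); (1, 1, 0); (0, 1, 0))


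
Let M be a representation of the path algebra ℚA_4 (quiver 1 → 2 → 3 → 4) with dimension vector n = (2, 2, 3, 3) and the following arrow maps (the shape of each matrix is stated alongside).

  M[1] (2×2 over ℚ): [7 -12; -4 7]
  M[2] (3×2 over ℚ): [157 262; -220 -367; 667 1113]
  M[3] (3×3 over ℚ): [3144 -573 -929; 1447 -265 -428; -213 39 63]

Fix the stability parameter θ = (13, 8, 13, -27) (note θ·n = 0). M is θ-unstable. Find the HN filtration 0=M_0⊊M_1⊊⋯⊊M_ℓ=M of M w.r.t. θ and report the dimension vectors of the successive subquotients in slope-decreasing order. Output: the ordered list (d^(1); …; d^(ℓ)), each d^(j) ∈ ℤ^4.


Interval decomposition of M: I[1,4]^2, I[3,4].
HN type (ℓ=2): μ^(1)=7/4; μ^(2)=-7

((2, 2, 2, 2); (0, 0, 1, 1))


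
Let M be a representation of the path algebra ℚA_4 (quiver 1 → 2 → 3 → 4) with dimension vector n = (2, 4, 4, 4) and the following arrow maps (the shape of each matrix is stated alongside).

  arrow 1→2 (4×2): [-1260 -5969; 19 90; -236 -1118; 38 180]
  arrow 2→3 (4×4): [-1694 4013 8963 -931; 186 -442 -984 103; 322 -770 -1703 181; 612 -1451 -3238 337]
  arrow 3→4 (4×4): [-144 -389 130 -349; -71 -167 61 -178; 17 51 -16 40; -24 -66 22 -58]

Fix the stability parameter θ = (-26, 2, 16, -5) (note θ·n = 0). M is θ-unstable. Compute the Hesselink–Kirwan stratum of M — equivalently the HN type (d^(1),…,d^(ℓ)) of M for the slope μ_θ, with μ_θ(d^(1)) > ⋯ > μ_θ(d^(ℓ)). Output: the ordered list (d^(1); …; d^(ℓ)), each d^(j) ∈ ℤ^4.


Barcode: M ≅ I[1,3], I[1,4], I[2,4]^2, I[4,4]. HN layers by μ_θ (5 steps, strictly decreasing):
  μ^(1)=16; μ^(2)=11/2; μ^(3)=2; μ^(4)=-5; μ^(5)=-26

((0, 0, 1, 0); (0, 0, 3, 3); (0, 4, 0, 0); (0, 0, 0, 1); (2, 0, 0, 0))


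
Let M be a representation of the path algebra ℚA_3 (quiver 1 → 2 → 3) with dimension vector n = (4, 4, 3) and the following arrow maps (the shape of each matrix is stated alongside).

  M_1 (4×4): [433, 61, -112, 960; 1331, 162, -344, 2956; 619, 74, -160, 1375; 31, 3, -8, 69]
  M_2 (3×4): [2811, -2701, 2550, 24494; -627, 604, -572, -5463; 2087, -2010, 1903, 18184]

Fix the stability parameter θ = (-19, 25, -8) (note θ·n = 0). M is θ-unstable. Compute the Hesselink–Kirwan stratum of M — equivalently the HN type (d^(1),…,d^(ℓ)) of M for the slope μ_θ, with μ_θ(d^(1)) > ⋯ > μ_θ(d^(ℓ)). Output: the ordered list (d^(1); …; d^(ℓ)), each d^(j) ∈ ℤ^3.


Via rank(M_{q-1}∘⋯∘M_p): M ≅ I[1,1], I[1,3]^3, I[2,2].
μ_θ-semistable layers: μ^(1)=25; μ^(2)=17/2; μ^(3)=-19

((0, 1, 0); (0, 3, 3); (4, 0, 0))


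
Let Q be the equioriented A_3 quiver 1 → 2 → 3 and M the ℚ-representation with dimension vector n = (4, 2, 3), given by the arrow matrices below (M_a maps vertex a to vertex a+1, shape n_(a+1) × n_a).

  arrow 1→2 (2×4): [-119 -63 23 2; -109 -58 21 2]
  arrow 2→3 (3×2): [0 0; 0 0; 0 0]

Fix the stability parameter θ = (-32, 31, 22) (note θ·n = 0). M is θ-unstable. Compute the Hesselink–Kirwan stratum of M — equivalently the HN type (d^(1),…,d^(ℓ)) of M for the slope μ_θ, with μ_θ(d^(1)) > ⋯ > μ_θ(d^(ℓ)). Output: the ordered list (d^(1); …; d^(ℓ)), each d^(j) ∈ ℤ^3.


Interval decomposition of M: I[1,1]^2, I[1,2]^2, I[3,3]^3.
HN type (ℓ=3): μ^(1)=31; μ^(2)=22; μ^(3)=-32

((0, 2, 0); (0, 0, 3); (4, 0, 0))


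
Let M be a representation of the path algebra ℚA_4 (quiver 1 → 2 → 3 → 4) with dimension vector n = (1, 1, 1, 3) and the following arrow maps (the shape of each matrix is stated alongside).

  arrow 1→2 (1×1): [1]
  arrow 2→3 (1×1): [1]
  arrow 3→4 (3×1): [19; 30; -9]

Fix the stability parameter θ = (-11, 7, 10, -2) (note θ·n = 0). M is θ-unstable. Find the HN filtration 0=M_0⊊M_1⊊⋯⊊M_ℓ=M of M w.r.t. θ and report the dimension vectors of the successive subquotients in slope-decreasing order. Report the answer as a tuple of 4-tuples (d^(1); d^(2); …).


Interval decomposition of M: I[1,4], I[4,4]^2.
HN type (ℓ=3): μ^(1)=5; μ^(2)=-2; μ^(3)=-11

((0, 1, 1, 1); (0, 0, 0, 2); (1, 0, 0, 0))


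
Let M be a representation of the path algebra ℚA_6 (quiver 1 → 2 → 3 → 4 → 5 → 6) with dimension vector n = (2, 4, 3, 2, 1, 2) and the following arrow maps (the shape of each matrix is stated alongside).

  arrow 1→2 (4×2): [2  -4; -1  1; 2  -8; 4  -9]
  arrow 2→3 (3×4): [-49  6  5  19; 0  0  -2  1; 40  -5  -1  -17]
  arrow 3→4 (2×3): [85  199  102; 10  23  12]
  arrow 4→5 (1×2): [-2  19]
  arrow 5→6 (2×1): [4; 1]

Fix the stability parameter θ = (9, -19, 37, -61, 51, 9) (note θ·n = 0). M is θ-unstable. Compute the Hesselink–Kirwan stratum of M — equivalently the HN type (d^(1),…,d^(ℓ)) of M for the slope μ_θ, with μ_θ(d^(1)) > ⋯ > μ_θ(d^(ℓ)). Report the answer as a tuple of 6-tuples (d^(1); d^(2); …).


Barcode: M ≅ I[1,3], I[1,6], I[2,2], I[2,4], I[6,6]. HN layers by μ_θ (7 steps, strictly decreasing):
  μ^(1)=37; μ^(2)=30; μ^(3)=9; μ^(4)=-5; μ^(5)=-17/2; μ^(6)=-12; μ^(7)=-19

((0, 0, 1, 0, 0, 0); (0, 0, 0, 0, 1, 1); (0, 0, 0, 0, 0, 1); (1, 1, 0, 0, 0, 0); (1, 1, 1, 1, 0, 0); (0, 0, 1, 1, 0, 0); (0, 2, 0, 0, 0, 0))


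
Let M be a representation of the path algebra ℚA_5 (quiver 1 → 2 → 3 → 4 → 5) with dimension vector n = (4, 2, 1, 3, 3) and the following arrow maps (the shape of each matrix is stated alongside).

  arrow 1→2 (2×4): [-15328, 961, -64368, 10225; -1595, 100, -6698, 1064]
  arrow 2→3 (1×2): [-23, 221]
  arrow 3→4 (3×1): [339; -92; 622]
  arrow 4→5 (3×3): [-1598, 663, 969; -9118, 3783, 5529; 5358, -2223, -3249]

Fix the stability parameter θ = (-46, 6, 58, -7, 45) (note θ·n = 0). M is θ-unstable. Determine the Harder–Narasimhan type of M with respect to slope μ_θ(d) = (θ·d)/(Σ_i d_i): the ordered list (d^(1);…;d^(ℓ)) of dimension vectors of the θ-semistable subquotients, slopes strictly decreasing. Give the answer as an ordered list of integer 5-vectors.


Barcode: M ≅ I[1,1]^2, I[1,2], I[1,4], I[4,4], I[4,5], I[5,5]^2. HN layers by μ_θ (5 steps, strictly decreasing):
  μ^(1)=45; μ^(2)=51/2; μ^(3)=6; μ^(4)=-7; μ^(5)=-46

((0, 0, 0, 0, 3); (0, 0, 1, 1, 0); (0, 2, 0, 0, 0); (0, 0, 0, 2, 0); (4, 0, 0, 0, 0))


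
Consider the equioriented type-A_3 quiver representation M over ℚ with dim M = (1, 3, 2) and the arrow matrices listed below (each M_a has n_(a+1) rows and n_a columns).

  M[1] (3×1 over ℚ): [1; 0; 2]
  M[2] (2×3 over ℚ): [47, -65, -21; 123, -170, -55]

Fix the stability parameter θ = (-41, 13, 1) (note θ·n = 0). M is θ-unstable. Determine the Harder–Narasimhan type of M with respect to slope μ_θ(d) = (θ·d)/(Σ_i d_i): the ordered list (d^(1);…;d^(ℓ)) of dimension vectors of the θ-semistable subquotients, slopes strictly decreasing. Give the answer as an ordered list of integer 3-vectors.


Interval decomposition of M: I[1,3], I[2,2], I[2,3].
HN type (ℓ=3): μ^(1)=13; μ^(2)=7; μ^(3)=-41

((0, 1, 0); (0, 2, 2); (1, 0, 0))


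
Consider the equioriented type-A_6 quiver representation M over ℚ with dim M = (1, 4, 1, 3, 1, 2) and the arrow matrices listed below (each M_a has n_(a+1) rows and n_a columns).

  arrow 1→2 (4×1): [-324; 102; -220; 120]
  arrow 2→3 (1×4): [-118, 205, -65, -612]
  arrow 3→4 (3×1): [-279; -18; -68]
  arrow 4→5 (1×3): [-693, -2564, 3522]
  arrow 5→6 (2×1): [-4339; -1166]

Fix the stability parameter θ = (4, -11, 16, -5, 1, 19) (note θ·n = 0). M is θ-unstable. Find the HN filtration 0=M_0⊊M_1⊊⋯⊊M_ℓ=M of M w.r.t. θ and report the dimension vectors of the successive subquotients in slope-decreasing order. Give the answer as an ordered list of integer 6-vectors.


Interval decomposition of M: I[1,6], I[2,2]^3, I[4,4]^2, I[6,6].
HN type (ℓ=5): μ^(1)=19; μ^(2)=4; μ^(3)=-7/2; μ^(4)=-5; μ^(5)=-11

((0, 0, 0, 0, 0, 2); (0, 0, 1, 1, 1, 0); (1, 1, 0, 0, 0, 0); (0, 0, 0, 2, 0, 0); (0, 3, 0, 0, 0, 0))


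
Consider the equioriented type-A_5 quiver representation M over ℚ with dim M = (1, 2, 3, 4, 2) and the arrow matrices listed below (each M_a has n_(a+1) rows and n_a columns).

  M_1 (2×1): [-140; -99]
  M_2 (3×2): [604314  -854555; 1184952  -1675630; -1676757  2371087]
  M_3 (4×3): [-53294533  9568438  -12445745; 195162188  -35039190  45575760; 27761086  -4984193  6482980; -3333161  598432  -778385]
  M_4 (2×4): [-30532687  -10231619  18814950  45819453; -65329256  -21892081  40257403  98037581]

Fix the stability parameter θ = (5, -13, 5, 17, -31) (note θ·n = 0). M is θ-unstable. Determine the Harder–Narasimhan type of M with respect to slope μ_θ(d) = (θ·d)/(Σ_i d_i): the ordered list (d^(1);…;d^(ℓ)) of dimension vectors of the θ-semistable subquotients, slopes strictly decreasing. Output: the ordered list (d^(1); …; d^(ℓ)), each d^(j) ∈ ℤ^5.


Barcode: M ≅ I[1,3], I[2,5], I[3,4], I[4,4], I[4,5]. HN layers by μ_θ (6 steps, strictly decreasing):
  μ^(1)=17; μ^(2)=5; μ^(3)=-3; μ^(4)=-4; μ^(5)=-7; μ^(6)=-13

((0, 0, 0, 2, 0); (0, 0, 2, 0, 0); (0, 0, 1, 1, 1); (1, 1, 0, 0, 0); (0, 0, 0, 1, 1); (0, 1, 0, 0, 0))


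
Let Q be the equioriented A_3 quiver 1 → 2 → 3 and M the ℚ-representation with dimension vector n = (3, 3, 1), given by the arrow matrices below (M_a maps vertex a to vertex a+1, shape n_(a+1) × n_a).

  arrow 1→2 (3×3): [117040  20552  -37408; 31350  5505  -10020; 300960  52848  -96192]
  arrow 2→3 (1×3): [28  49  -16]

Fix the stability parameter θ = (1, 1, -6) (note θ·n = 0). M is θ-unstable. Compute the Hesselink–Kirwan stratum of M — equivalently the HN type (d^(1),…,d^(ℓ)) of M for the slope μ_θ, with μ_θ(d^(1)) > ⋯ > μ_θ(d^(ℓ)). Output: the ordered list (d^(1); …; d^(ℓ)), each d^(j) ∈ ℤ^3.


Interval decomposition of M: I[1,1]^2, I[1,3], I[2,2]^2.
HN type (ℓ=2): μ^(1)=1; μ^(2)=-4/3

((2, 2, 0); (1, 1, 1))


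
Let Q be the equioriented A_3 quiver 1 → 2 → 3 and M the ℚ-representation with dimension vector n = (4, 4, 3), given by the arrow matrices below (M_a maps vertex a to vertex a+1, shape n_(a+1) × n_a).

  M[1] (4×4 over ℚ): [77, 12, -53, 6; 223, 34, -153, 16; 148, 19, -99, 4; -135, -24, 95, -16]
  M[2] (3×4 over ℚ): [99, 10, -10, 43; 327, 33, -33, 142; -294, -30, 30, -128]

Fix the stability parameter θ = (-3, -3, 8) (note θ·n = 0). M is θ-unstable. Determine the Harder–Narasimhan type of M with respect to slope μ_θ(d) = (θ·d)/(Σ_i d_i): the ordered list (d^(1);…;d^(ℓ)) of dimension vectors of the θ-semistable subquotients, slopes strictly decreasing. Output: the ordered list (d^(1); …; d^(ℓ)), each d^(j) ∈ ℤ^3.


Barcode: M ≅ I[1,1], I[1,2], I[1,3]^2, I[2,2], I[3,3]. HN layers by μ_θ (2 steps, strictly decreasing):
  μ^(1)=8; μ^(2)=-3

((0, 0, 3); (4, 4, 0))


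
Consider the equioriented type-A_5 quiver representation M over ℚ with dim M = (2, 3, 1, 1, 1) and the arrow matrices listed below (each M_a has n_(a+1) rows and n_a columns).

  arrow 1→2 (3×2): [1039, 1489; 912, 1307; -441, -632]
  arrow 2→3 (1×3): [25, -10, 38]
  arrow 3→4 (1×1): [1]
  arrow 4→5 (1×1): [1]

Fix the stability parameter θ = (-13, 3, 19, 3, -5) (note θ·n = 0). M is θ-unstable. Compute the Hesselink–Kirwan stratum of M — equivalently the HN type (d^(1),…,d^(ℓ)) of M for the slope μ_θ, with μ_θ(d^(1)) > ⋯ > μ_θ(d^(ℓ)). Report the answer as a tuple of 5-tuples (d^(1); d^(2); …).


Barcode: M ≅ I[1,2], I[1,5], I[2,2]. HN layers by μ_θ (3 steps, strictly decreasing):
  μ^(1)=17/3; μ^(2)=3; μ^(3)=-13

((0, 0, 1, 1, 1); (0, 3, 0, 0, 0); (2, 0, 0, 0, 0))


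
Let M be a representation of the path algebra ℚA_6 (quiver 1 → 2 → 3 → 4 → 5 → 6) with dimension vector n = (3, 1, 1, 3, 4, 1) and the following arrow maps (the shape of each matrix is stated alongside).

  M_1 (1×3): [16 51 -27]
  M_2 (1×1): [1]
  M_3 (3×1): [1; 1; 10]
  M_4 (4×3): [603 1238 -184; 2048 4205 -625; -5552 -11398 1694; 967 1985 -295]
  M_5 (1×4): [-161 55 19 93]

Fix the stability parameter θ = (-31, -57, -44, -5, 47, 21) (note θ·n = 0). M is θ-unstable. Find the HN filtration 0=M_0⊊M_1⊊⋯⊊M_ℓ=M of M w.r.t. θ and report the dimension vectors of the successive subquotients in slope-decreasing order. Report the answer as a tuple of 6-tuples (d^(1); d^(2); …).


Barcode: M ≅ I[1,1]^2, I[1,5], I[4,4], I[4,5], I[5,5], I[5,6]. HN layers by μ_θ (5 steps, strictly decreasing):
  μ^(1)=47; μ^(2)=34; μ^(3)=-5; μ^(4)=-31; μ^(5)=-44

((0, 0, 0, 0, 3, 0); (0, 0, 0, 0, 1, 1); (0, 0, 0, 3, 0, 0); (2, 0, 0, 0, 0, 0); (1, 1, 1, 0, 0, 0))


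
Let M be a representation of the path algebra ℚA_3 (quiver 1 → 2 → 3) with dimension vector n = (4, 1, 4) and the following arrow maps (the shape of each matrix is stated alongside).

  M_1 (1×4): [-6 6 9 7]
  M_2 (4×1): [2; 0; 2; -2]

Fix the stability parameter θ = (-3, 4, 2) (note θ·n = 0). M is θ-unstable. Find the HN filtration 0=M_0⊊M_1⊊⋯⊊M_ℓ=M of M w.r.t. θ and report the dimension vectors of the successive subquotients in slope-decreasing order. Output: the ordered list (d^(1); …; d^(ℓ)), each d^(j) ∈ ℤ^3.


Interval decomposition of M: I[1,1]^3, I[1,3], I[3,3]^3.
HN type (ℓ=3): μ^(1)=3; μ^(2)=2; μ^(3)=-3

((0, 1, 1); (0, 0, 3); (4, 0, 0))


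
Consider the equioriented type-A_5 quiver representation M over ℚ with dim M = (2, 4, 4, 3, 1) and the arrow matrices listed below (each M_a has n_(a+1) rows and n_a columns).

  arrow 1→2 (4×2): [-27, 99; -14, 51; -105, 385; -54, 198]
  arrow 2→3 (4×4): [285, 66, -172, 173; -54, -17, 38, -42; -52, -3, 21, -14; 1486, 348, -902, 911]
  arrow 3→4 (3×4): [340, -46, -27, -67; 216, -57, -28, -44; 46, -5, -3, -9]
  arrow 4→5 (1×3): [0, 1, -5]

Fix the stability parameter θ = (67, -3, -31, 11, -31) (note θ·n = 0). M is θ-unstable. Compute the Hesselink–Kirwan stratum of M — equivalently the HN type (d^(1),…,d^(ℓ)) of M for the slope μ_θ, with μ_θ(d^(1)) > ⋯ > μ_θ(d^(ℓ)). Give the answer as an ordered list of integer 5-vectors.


Barcode: M ≅ I[1,4], I[1,5], I[2,3], I[2,4]. HN layers by μ_θ (3 steps, strictly decreasing):
  μ^(1)=11; μ^(2)=13/5; μ^(3)=-17

((1, 1, 1, 2, 0); (1, 1, 1, 1, 1); (0, 2, 2, 0, 0))


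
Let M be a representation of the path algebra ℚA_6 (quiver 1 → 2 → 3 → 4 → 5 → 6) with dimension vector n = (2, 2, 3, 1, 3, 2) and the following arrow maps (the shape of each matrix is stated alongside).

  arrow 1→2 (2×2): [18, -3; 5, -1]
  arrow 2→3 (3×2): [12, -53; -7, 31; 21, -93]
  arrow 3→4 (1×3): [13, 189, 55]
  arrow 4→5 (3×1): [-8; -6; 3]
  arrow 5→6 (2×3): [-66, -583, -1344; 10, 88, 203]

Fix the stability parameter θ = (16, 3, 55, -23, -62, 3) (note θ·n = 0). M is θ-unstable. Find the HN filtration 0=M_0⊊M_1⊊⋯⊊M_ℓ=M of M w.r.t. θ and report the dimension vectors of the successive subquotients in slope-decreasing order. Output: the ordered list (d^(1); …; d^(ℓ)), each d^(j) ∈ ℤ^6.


Interval decomposition of M: I[1,3], I[1,6], I[3,3], I[5,5], I[5,6].
HN type (ℓ=5): μ^(1)=55; μ^(2)=19/2; μ^(3)=3; μ^(4)=-11/5; μ^(5)=-62

((0, 0, 2, 0, 0, 0); (1, 1, 0, 0, 0, 0); (0, 0, 0, 0, 0, 2); (1, 1, 1, 1, 1, 0); (0, 0, 0, 0, 2, 0))


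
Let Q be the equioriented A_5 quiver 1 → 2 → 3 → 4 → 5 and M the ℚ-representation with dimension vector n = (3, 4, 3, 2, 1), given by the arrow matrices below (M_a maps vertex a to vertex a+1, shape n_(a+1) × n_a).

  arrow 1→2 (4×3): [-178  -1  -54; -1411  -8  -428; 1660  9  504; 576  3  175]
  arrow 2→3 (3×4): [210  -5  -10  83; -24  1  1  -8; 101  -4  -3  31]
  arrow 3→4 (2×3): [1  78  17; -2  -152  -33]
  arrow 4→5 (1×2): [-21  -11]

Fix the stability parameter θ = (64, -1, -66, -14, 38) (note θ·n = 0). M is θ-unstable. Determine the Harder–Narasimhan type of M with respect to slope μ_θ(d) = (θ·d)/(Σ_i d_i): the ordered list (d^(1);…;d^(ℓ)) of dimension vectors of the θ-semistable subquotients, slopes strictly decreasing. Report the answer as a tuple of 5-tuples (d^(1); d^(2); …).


Interval decomposition of M: I[1,3], I[1,4], I[1,5], I[2,2].
HN type (ℓ=3): μ^(1)=38; μ^(2)=-1; μ^(3)=-17/4

((0, 0, 0, 0, 1); (1, 2, 1, 0, 0); (2, 2, 2, 2, 0))


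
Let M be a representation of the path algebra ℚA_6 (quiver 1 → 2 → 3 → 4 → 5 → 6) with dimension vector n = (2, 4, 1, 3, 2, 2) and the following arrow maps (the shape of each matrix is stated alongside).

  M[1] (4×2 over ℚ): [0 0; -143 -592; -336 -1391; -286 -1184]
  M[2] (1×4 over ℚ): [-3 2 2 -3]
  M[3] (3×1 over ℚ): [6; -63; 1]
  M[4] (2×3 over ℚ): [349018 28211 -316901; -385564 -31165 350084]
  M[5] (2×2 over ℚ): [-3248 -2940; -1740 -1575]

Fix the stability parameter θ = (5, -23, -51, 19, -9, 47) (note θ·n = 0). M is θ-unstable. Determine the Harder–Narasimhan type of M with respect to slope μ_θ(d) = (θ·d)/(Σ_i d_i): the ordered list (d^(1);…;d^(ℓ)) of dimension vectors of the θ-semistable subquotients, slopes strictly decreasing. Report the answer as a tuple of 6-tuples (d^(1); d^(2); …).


Via rank(M_{q-1}∘⋯∘M_p): M ≅ I[1,2], I[1,6], I[2,2]^2, I[4,4], I[4,5], I[6,6].
μ_θ-semistable layers: μ^(1)=47; μ^(2)=19; μ^(3)=5; μ^(4)=-9; μ^(5)=-23

((0, 0, 0, 0, 0, 2); (0, 0, 0, 1, 0, 0); (0, 0, 0, 2, 2, 0); (1, 1, 0, 0, 0, 0); (1, 3, 1, 0, 0, 0))


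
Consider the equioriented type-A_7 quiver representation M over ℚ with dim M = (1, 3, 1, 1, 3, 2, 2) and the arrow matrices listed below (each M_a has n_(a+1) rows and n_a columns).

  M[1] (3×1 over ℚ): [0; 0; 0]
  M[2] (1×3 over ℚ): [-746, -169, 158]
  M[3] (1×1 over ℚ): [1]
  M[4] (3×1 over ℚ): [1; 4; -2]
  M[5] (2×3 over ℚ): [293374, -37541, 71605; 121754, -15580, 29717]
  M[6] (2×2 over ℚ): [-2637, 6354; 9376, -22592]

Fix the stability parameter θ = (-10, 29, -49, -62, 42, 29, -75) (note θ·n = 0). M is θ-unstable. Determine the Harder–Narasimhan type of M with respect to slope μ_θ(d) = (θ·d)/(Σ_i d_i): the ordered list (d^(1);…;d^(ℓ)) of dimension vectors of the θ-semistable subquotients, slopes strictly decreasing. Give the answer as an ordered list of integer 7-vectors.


Interval decomposition of M: I[1,1], I[2,2]^2, I[2,5], I[5,6], I[5,7], I[7,7].
HN type (ℓ=7): μ^(1)=42; μ^(2)=71/2; μ^(3)=29; μ^(4)=-4/3; μ^(5)=-10; μ^(6)=-82/3; μ^(7)=-75

((0, 0, 0, 0, 1, 0, 0); (0, 0, 0, 0, 1, 1, 0); (0, 2, 0, 0, 0, 0, 0); (0, 0, 0, 0, 1, 1, 1); (1, 0, 0, 0, 0, 0, 0); (0, 1, 1, 1, 0, 0, 0); (0, 0, 0, 0, 0, 0, 1))


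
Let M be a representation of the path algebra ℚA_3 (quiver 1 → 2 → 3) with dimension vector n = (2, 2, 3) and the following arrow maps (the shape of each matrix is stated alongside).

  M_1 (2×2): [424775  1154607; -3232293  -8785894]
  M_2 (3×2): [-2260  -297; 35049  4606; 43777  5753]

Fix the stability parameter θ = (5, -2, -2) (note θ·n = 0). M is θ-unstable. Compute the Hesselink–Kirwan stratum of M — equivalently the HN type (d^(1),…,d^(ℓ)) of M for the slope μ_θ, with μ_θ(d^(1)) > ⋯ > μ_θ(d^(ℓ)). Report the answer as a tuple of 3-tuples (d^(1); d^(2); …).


Barcode: M ≅ I[1,3]^2, I[3,3]. HN layers by μ_θ (2 steps, strictly decreasing):
  μ^(1)=1/3; μ^(2)=-2

((2, 2, 2); (0, 0, 1))


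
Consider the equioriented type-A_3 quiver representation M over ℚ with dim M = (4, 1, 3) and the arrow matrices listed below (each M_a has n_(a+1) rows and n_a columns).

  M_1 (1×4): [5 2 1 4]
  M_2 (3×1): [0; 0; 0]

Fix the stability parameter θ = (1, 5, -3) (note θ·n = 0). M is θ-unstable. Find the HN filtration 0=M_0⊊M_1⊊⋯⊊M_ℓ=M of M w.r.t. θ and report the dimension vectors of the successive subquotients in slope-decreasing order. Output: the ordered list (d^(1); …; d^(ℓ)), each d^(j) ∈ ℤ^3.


Interval decomposition of M: I[1,1]^3, I[1,2], I[3,3]^3.
HN type (ℓ=3): μ^(1)=5; μ^(2)=1; μ^(3)=-3

((0, 1, 0); (4, 0, 0); (0, 0, 3))


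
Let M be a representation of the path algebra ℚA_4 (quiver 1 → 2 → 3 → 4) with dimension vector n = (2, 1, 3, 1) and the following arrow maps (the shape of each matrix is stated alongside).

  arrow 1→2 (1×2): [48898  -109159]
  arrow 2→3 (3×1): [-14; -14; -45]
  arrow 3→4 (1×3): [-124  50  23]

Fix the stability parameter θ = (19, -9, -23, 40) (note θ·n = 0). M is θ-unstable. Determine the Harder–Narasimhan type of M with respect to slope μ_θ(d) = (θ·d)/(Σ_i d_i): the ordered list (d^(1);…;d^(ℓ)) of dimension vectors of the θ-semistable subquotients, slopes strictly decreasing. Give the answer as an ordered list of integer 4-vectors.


Interval decomposition of M: I[1,1], I[1,4], I[3,3]^2.
HN type (ℓ=4): μ^(1)=40; μ^(2)=19; μ^(3)=-13/3; μ^(4)=-23

((0, 0, 0, 1); (1, 0, 0, 0); (1, 1, 1, 0); (0, 0, 2, 0))


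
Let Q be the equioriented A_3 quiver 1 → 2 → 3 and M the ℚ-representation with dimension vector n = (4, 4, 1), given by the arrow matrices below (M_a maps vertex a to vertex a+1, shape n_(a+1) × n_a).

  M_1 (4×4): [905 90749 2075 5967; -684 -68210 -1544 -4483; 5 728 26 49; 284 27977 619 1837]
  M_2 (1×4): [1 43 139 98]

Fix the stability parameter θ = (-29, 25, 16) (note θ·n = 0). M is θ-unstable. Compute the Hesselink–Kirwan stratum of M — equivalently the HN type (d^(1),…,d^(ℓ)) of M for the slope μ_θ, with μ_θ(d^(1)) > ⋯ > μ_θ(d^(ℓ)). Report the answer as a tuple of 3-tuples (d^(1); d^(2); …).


Barcode: M ≅ I[1,2]^3, I[1,3]. HN layers by μ_θ (3 steps, strictly decreasing):
  μ^(1)=25; μ^(2)=41/2; μ^(3)=-29

((0, 3, 0); (0, 1, 1); (4, 0, 0))


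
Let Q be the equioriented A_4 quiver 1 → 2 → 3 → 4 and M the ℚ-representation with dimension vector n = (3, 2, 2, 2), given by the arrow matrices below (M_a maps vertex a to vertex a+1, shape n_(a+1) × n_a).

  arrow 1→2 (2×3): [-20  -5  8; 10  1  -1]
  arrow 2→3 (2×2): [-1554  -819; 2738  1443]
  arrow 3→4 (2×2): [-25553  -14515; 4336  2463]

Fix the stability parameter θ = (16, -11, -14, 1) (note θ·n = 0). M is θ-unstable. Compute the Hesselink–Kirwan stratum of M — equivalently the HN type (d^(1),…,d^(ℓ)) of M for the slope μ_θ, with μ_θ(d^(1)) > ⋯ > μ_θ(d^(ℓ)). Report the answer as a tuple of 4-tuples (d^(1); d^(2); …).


Barcode: M ≅ I[1,1], I[1,2], I[1,4], I[3,4]. HN layers by μ_θ (5 steps, strictly decreasing):
  μ^(1)=16; μ^(2)=5/2; μ^(3)=1; μ^(4)=-3; μ^(5)=-14

((1, 0, 0, 0); (1, 1, 0, 0); (0, 0, 0, 2); (1, 1, 1, 0); (0, 0, 1, 0))
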